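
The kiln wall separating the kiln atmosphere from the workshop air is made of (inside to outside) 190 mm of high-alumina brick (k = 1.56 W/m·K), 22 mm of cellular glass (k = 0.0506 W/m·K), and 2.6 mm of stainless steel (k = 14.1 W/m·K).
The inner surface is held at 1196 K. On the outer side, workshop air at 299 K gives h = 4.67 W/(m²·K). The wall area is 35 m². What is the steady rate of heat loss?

Q ≈ 40700 W

Thermal resistances in series:
R_high-alumina brick = L/(kA) = 0.19/(1.56×35) = 0.00348 K/W
R_cellular glass = L/(kA) = 0.022/(0.0506×35) = 0.01242 K/W
R_stainless steel = L/(kA) = 0.0026/(14.1×35) = 5.268×10^-6 K/W
R_outer film = 1/(h_o·A) = 1/(4.67×35) = 0.006118 K/W
R_total = 0.02203 K/W
Q = ΔT / R_total = 897 / 0.02203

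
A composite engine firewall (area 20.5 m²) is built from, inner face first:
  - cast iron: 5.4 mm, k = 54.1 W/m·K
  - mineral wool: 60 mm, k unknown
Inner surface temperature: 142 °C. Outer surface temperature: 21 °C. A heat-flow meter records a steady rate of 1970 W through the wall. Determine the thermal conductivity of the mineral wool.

k ≈ 0.0477 W/(m·K)

Model the wall as resistances in series:
R_cast iron = L/(kA) = 0.0054/(54.1×20.5) = 4.869×10^-6 K/W
Sum of known resistances R_other = 4.869×10^-6 K/W
Total R = ΔT/Q = 121/1970 = 0.06142 K/W
R_mineral wool = R_total − R_other = 0.06142 K/W
k = L/(R·A) = 0.06/(0.06142×20.5)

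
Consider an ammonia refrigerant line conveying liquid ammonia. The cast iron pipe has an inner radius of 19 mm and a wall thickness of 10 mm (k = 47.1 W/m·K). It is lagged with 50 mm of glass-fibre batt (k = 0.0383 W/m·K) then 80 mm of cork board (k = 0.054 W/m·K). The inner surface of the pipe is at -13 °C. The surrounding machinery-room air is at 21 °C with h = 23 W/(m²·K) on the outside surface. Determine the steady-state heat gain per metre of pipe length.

Radial resistances (cylindrical: R_cond = ln(r_o/r_i)/(2πkL), R_conv = 1/(h·2πrL)):
R_cast iron pipe wall = ln(29/19)/(2π×47.1×1) = 0.001429 K/W
R_glass-fibre batt = ln(79/29)/(2π×0.0383×1) = 4.164 K/W
R_cork board = ln(159/79)/(2π×0.054×1) = 2.062 K/W
R_outer film = 1/(h_o·2πr_oL) = 1/(23×2π×0.159×1) = 0.04352 K/W
R_total = 6.271 K/W
Q = ΔT/R_total = 34/6.271

q′ ≈ 5.42 W/m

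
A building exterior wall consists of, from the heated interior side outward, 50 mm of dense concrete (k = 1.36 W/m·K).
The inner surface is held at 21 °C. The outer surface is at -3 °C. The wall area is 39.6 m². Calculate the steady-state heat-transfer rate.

Series thermal resistances:
R_dense concrete = L/(kA) = 0.05/(1.36×39.6) = 9.284×10^-4 K/W
R_total = 9.284×10^-4 K/W
Q = ΔT / R_total = 24 / 9.284×10^-4

Q ≈ 25900 W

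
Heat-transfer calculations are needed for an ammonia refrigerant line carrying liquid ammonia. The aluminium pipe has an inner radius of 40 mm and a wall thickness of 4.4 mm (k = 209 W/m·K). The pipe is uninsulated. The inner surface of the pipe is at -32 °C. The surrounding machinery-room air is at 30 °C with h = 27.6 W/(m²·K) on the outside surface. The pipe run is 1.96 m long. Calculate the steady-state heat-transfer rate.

Q ≈ 935 W

Per-layer cylindrical resistances, series-summed:
R_aluminium pipe wall = ln(44.4/40)/(2π×209×1.96) = 4.055×10^-5 K/W
R_outer film = 1/(h_o·2πr_oL) = 1/(27.6×2π×0.0444×1.96) = 0.06626 K/W
R_total = 0.0663 K/W
Q = ΔT/R_total = 62/0.0663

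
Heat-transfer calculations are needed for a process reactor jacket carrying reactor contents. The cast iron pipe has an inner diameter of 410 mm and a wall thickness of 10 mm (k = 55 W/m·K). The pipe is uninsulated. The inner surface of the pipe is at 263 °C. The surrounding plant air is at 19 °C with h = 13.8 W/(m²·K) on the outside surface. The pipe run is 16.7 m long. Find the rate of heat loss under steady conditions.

For a radial system each layer contributes R = ln(r_out/r_in)/(2πkL); films add R = 1/(hA).
R_cast iron pipe wall = ln(215/205)/(2π×55×16.7) = 8.253×10^-6 K/W
R_outer film = 1/(h_o·2πr_oL) = 1/(13.8×2π×0.215×16.7) = 0.003212 K/W
R_total = 0.00322 K/W
Q = ΔT/R_total = 244/0.00322

Q ≈ 75800 W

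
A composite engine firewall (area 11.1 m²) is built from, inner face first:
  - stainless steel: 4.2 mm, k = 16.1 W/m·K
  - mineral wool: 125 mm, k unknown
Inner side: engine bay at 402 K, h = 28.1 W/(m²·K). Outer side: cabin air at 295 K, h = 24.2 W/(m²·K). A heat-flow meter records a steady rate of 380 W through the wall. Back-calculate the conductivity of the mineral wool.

k ≈ 0.041 W/(m·K)

Thermal resistances in series:
R_inner film = 1/(h_i·A) = 1/(28.1×11.1) = 0.003206 K/W
R_stainless steel = L/(kA) = 0.0042/(16.1×11.1) = 2.35×10^-5 K/W
R_outer film = 1/(h_o·A) = 1/(24.2×11.1) = 0.003723 K/W
Sum of known resistances R_other = 0.006952 K/W
Total R = ΔT/Q = 107/380 = 0.2816 K/W
R_mineral wool = R_total − R_other = 0.2746 K/W
k = L/(R·A) = 0.125/(0.2746×11.1)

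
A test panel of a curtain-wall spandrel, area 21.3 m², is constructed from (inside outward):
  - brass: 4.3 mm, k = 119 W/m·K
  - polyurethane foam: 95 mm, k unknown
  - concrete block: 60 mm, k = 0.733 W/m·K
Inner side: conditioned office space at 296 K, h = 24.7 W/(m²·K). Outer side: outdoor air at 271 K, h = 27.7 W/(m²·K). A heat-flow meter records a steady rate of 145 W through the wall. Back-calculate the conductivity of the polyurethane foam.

k ≈ 0.027 W/(m·K)

Treating each layer as a thermal resistance in series:
R_inner film = 1/(h_i·A) = 1/(24.7×21.3) = 0.001901 K/W
R_brass = L/(kA) = 0.0043/(119×21.3) = 1.696×10^-6 K/W
R_concrete block = L/(kA) = 0.06/(0.733×21.3) = 0.003843 K/W
R_outer film = 1/(h_o·A) = 1/(27.7×21.3) = 0.001695 K/W
Sum of known resistances R_other = 0.00744 K/W
Total R = ΔT/Q = 25/145 = 0.1724 K/W
R_polyurethane foam = R_total − R_other = 0.165 K/W
k = L/(R·A) = 0.095/(0.165×21.3)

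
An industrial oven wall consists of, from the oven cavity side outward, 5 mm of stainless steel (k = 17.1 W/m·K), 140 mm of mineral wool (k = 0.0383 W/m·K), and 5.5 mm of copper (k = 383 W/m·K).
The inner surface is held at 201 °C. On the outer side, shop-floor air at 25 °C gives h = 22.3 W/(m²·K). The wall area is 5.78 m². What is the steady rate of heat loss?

Q ≈ 275 W

Using the resistance-network approach (series):
R_stainless steel = L/(kA) = 0.005/(17.1×5.78) = 5.059×10^-5 K/W
R_mineral wool = L/(kA) = 0.14/(0.0383×5.78) = 0.6324 K/W
R_copper = L/(kA) = 0.0055/(383×5.78) = 2.484×10^-6 K/W
R_outer film = 1/(h_o·A) = 1/(22.3×5.78) = 0.007758 K/W
R_total = 0.6402 K/W
Q = ΔT / R_total = 176 / 0.6402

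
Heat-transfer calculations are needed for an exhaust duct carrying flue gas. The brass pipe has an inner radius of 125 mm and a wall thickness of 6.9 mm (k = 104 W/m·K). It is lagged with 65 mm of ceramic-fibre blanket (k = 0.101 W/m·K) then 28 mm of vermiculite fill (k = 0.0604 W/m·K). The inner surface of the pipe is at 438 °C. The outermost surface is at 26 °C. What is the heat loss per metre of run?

q′ ≈ 420 W/m

For a radial system each layer contributes R = ln(r_out/r_in)/(2πkL); films add R = 1/(hA).
R_brass pipe wall = ln(131.9/125)/(2π×104×1) = 8.223×10^-5 K/W
R_ceramic-fibre blanket = ln(196.9/131.9)/(2π×0.101×1) = 0.6313 K/W
R_vermiculite fill = ln(224.9/196.9)/(2π×0.0604×1) = 0.3504 K/W
R_total = 0.9818 K/W
Q = ΔT/R_total = 412/0.9818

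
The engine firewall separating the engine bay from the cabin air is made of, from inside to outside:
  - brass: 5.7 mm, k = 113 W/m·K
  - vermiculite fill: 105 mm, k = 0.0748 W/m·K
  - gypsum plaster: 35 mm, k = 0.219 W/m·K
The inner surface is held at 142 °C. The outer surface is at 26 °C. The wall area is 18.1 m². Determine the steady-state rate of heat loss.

Series thermal resistances:
R_brass = L/(kA) = 0.0057/(113×18.1) = 2.787×10^-6 K/W
R_vermiculite fill = L/(kA) = 0.105/(0.0748×18.1) = 0.07755 K/W
R_gypsum plaster = L/(kA) = 0.035/(0.219×18.1) = 0.00883 K/W
R_total = 0.08639 K/W
Q = ΔT / R_total = 116 / 0.08639

Q ≈ 1340 W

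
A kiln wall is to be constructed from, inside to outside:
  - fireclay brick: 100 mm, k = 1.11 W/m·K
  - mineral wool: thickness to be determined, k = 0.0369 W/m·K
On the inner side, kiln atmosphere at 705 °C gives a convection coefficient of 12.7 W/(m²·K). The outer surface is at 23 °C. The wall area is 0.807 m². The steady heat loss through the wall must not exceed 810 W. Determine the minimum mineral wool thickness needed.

L ≈ 18.8 mm

Treating each layer as a thermal resistance in series:
R_inner film = 1/(h_i·A) = 1/(12.7×0.807) = 0.09757 K/W
R_fireclay brick = L/(kA) = 0.1/(1.11×0.807) = 0.1116 K/W
Sum of the known resistances R_other = 0.2092 K/W
Required total resistance R_tot = ΔT/Q_allow = 682/810 = 0.842 K/W
R_mineral wool = R_tot − R_other = 0.6328 K/W
L = R·k·A = 0.6328×0.0369×0.807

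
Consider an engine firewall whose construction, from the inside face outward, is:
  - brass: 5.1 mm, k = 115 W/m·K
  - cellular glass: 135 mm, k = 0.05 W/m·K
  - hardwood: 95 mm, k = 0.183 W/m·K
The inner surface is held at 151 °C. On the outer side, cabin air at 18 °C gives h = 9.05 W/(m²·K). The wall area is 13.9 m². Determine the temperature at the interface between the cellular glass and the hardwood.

Thermal resistances in series:
R_brass = L/(kA) = 0.0051/(115×13.9) = 3.19×10^-6 K/W
R_cellular glass = L/(kA) = 0.135/(0.05×13.9) = 0.1942 K/W
R_hardwood = L/(kA) = 0.095/(0.183×13.9) = 0.03735 K/W
R_outer film = 1/(h_o·A) = 1/(9.05×13.9) = 0.007949 K/W
R_total = 0.2395 K/W;  Q = ΔT/R_total = 133/0.2395 = 555.2 W
T_interface = T_inner − Q·ΣR(inner→interface) = 151 − 555×0.1942

T ≈ 43.1 °C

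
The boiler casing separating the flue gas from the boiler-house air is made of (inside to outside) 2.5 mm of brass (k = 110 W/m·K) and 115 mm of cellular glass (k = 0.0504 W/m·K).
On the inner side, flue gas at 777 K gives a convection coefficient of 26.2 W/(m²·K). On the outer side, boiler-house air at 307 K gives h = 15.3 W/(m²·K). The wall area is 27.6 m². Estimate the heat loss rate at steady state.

Q ≈ 5440 W

Treating each layer as a thermal resistance in series:
R_inner film = 1/(h_i·A) = 1/(26.2×27.6) = 0.001383 K/W
R_brass = L/(kA) = 0.0025/(110×27.6) = 8.235×10^-7 K/W
R_cellular glass = L/(kA) = 0.115/(0.0504×27.6) = 0.08267 K/W
R_outer film = 1/(h_o·A) = 1/(15.3×27.6) = 0.002368 K/W
R_total = 0.08642 K/W
Q = ΔT / R_total = 470 / 0.08642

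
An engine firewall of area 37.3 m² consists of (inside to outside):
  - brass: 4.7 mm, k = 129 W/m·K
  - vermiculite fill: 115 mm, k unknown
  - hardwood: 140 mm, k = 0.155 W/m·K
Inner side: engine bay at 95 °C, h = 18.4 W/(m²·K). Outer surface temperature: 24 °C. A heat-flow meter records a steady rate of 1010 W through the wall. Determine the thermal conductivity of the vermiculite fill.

Series thermal resistances:
R_inner film = 1/(h_i·A) = 1/(18.4×37.3) = 0.001457 K/W
R_brass = L/(kA) = 0.0047/(129×37.3) = 9.768×10^-7 K/W
R_hardwood = L/(kA) = 0.14/(0.155×37.3) = 0.02422 K/W
Sum of known resistances R_other = 0.02567 K/W
Total R = ΔT/Q = 71/1010 = 0.0703 K/W
R_vermiculite fill = R_total − R_other = 0.04462 K/W
k = L/(R·A) = 0.115/(0.04462×37.3)

k ≈ 0.0691 W/(m·K)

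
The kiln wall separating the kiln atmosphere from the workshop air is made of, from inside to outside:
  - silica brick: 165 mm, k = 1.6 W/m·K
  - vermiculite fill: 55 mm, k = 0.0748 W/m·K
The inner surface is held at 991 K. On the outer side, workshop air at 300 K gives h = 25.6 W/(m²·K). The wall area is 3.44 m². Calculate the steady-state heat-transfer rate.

Q ≈ 2710 W

Thermal resistances in series:
R_silica brick = L/(kA) = 0.165/(1.6×3.44) = 0.02998 K/W
R_vermiculite fill = L/(kA) = 0.055/(0.0748×3.44) = 0.2137 K/W
R_outer film = 1/(h_o·A) = 1/(25.6×3.44) = 0.01136 K/W
R_total = 0.2551 K/W
Q = ΔT / R_total = 691 / 0.2551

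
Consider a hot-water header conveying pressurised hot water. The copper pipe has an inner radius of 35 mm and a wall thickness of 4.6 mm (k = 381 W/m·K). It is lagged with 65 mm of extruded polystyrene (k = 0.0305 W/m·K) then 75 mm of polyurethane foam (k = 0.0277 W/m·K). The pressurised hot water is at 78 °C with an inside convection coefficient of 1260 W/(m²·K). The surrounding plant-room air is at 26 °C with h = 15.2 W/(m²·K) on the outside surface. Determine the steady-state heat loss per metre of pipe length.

q′ ≈ 6.31 W/m

Cylindrical conduction, so R = ln(r₂/r₁)/(2πkL) per layer, in series:
R_inner film = 1/(h_i·2πr₁L) = 1/(1260×2π×0.035×1) = 0.003609 K/W
R_copper pipe wall = ln(39.6/35)/(2π×381×1) = 5.158×10^-5 K/W
R_extruded polystyrene = ln(104.6/39.6)/(2π×0.0305×1) = 5.069 K/W
R_polyurethane foam = ln(179.6/104.6)/(2π×0.0277×1) = 3.106 K/W
R_outer film = 1/(h_o·2πr_oL) = 1/(15.2×2π×0.1796×1) = 0.0583 K/W
R_total = 8.237 K/W
Q = ΔT/R_total = 52/8.237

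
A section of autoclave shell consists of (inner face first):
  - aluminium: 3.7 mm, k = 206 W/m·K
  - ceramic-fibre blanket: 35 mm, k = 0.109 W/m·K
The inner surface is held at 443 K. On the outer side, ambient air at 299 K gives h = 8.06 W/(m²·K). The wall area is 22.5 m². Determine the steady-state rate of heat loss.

Treating each layer as a thermal resistance in series:
R_aluminium = L/(kA) = 0.0037/(206×22.5) = 7.983×10^-7 K/W
R_ceramic-fibre blanket = L/(kA) = 0.035/(0.109×22.5) = 0.01427 K/W
R_outer film = 1/(h_o·A) = 1/(8.06×22.5) = 0.005514 K/W
R_total = 0.01979 K/W
Q = ΔT / R_total = 144 / 0.01979

Q ≈ 7280 W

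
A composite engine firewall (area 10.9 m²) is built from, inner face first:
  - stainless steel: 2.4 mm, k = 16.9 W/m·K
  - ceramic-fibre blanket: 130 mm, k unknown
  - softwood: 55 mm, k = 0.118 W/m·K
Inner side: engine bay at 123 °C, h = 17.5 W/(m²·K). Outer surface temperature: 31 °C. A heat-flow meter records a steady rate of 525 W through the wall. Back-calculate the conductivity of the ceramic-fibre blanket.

k ≈ 0.0937 W/(m·K)

Model the wall as resistances in series:
R_inner film = 1/(h_i·A) = 1/(17.5×10.9) = 0.005242 K/W
R_stainless steel = L/(kA) = 0.0024/(16.9×10.9) = 1.303×10^-5 K/W
R_softwood = L/(kA) = 0.055/(0.118×10.9) = 0.04276 K/W
Sum of known resistances R_other = 0.04802 K/W
Total R = ΔT/Q = 92/525 = 0.1752 K/W
R_ceramic-fibre blanket = R_total − R_other = 0.1272 K/W
k = L/(R·A) = 0.13/(0.1272×10.9)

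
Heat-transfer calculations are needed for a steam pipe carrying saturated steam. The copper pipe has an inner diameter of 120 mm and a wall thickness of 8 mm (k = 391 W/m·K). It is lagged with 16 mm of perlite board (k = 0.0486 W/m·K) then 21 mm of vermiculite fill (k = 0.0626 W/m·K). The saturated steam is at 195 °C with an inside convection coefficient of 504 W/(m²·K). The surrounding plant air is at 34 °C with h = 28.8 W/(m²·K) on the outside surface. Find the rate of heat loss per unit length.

Radial resistances (cylindrical: R_cond = ln(r_o/r_i)/(2πkL), R_conv = 1/(h·2πrL)):
R_inner film = 1/(h_i·2πr₁L) = 1/(504×2π×0.06×1) = 0.005263 K/W
R_copper pipe wall = ln(68/60)/(2π×391×1) = 5.095×10^-5 K/W
R_perlite board = ln(84/68)/(2π×0.0486×1) = 0.692 K/W
R_vermiculite fill = ln(105/84)/(2π×0.0626×1) = 0.5673 K/W
R_outer film = 1/(h_o·2πr_oL) = 1/(28.8×2π×0.105×1) = 0.05263 K/W
R_total = 1.317 K/W
Q = ΔT/R_total = 161/1.317

q′ ≈ 122 W/m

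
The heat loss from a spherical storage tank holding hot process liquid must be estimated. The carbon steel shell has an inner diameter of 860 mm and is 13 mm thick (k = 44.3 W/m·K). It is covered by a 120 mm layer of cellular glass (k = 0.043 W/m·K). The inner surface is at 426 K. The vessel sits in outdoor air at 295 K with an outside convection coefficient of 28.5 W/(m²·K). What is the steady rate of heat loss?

For a spherical shell R = (1/r₁ − 1/r₂)/(4πk); film R = 1/(h·4πr²). In series:
R_carbon steel shell = (1/0.43 − 1/0.443)/(4π×44.3) = 1.226×10^-4 K/W
R_cellular glass = (1/0.443 − 1/0.563)/(4π×0.043) = 0.8904 K/W
R_outer film = 1/(h·4πr_o²) = 1/(28.5×4π×0.563²) = 0.008809 K/W
R_total = 0.8993 K/W
Q = ΔT/R_total = 131/0.8993

Q ≈ 146 W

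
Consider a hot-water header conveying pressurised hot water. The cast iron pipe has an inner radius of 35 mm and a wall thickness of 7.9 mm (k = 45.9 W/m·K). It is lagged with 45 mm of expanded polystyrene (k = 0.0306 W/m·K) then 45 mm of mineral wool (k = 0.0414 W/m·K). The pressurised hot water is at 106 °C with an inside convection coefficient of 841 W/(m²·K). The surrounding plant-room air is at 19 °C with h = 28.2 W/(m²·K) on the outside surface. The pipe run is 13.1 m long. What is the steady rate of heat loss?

Q ≈ 212 W

Treating each annulus and film as a series resistance:
R_inner film = 1/(h_i·2πr₁L) = 1/(841×2π×0.035×13.1) = 4.127×10^-4 K/W
R_cast iron pipe wall = ln(42.9/35)/(2π×45.9×13.1) = 5.387×10^-5 K/W
R_expanded polystyrene = ln(87.9/42.9)/(2π×0.0306×13.1) = 0.2848 K/W
R_mineral wool = ln(132.9/87.9)/(2π×0.0414×13.1) = 0.1213 K/W
R_outer film = 1/(h_o·2πr_oL) = 1/(28.2×2π×0.1329×13.1) = 0.003242 K/W
R_total = 0.4098 K/W
Q = ΔT/R_total = 87/0.4098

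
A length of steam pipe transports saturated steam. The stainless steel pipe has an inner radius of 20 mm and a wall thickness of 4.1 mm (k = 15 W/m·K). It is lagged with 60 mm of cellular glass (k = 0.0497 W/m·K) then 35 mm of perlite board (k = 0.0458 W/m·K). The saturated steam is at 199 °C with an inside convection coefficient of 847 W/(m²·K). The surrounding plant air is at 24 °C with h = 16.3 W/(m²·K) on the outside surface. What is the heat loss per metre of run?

q′ ≈ 33 W/m

For a radial system each layer contributes R = ln(r_out/r_in)/(2πkL); films add R = 1/(hA).
R_inner film = 1/(h_i·2πr₁L) = 1/(847×2π×0.02×1) = 0.009395 K/W
R_stainless steel pipe wall = ln(24.1/20)/(2π×15×1) = 0.001979 K/W
R_cellular glass = ln(84.1/24.1)/(2π×0.0497×1) = 4.002 K/W
R_perlite board = ln(119.1/84.1)/(2π×0.0458×1) = 1.209 K/W
R_outer film = 1/(h_o·2πr_oL) = 1/(16.3×2π×0.1191×1) = 0.08198 K/W
R_total = 5.305 K/W
Q = ΔT/R_total = 175/5.305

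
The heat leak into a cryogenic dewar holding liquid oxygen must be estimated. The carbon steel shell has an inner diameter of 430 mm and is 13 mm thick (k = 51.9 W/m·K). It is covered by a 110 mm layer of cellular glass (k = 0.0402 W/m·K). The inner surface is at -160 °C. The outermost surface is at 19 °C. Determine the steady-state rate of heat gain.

Each spherical layer contributes R = (1/r_i − 1/r_o)/(4πk):
R_carbon steel shell = (1/0.215 − 1/0.228)/(4π×51.9) = 4.066×10^-4 K/W
R_cellular glass = (1/0.228 − 1/0.338)/(4π×0.0402) = 2.826 K/W
R_total = 2.826 K/W
Q = ΔT/R_total = 179/2.826

Q ≈ 63.3 W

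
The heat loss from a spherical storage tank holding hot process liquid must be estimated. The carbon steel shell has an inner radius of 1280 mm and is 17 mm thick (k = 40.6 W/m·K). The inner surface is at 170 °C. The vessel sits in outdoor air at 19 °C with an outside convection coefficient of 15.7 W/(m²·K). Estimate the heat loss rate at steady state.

Each spherical layer contributes R = (1/r_i − 1/r_o)/(4πk):
R_carbon steel shell = (1/1.28 − 1/1.297)/(4π×40.6) = 2.007×10^-5 K/W
R_outer film = 1/(h·4πr_o²) = 1/(15.7×4π×1.297²) = 0.003013 K/W
R_total = 0.003033 K/W
Q = ΔT/R_total = 151/0.003033

Q ≈ 49800 W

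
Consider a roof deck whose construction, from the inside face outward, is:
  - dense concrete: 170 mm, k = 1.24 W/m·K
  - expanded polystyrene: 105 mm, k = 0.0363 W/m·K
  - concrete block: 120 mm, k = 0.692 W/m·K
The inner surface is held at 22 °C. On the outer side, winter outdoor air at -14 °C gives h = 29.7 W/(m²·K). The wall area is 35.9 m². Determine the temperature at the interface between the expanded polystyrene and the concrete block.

Model the wall as resistances in series:
R_dense concrete = L/(kA) = 0.17/(1.24×35.9) = 0.003819 K/W
R_expanded polystyrene = L/(kA) = 0.105/(0.0363×35.9) = 0.08057 K/W
R_concrete block = L/(kA) = 0.12/(0.692×35.9) = 0.00483 K/W
R_outer film = 1/(h_o·A) = 1/(29.7×35.9) = 9.379×10^-4 K/W
R_total = 0.09016 K/W;  Q = ΔT/R_total = 36/0.09016 = 399.3 W
T_interface = T_inner − Q·ΣR(inner→interface) = 22 − 399×0.08439

T ≈ -11.7 °C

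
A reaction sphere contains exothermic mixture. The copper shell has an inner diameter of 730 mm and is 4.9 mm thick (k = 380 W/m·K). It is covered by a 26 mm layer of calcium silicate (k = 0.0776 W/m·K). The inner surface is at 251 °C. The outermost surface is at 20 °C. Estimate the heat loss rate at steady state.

For a spherical shell R = (1/r₁ − 1/r₂)/(4πk); film R = 1/(h·4πr²). In series:
R_copper shell = (1/0.365 − 1/0.3699)/(4π×380) = 7.6×10^-6 K/W
R_calcium silicate = (1/0.3699 − 1/0.3959)/(4π×0.0776) = 0.1821 K/W
R_total = 0.1821 K/W
Q = ΔT/R_total = 231/0.1821

Q ≈ 1270 W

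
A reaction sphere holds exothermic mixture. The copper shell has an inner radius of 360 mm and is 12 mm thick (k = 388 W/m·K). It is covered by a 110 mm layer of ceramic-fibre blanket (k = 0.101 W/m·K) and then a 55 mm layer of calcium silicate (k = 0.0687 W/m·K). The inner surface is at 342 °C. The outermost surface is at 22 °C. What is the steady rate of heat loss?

Each spherical layer contributes R = (1/r_i − 1/r_o)/(4πk):
R_copper shell = (1/0.36 − 1/0.372)/(4π×388) = 1.838×10^-5 K/W
R_ceramic-fibre blanket = (1/0.372 − 1/0.482)/(4π×0.101) = 0.4834 K/W
R_calcium silicate = (1/0.482 − 1/0.537)/(4π×0.0687) = 0.2461 K/W
R_total = 0.7295 K/W
Q = ΔT/R_total = 320/0.7295

Q ≈ 439 W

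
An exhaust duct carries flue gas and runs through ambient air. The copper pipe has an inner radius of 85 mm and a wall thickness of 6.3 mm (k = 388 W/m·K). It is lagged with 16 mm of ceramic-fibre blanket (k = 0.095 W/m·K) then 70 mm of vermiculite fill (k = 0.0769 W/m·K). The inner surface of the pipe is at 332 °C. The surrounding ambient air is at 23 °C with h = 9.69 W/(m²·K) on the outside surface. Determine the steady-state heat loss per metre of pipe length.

Cylindrical conduction, so R = ln(r₂/r₁)/(2πkL) per layer, in series:
R_copper pipe wall = ln(91.3/85)/(2π×388×1) = 2.933×10^-5 K/W
R_ceramic-fibre blanket = ln(107.3/91.3)/(2π×0.095×1) = 0.2705 K/W
R_vermiculite fill = ln(177.3/107.3)/(2π×0.0769×1) = 1.039 K/W
R_outer film = 1/(h_o·2πr_oL) = 1/(9.69×2π×0.1773×1) = 0.09264 K/W
R_total = 1.403 K/W
Q = ΔT/R_total = 309/1.403

q′ ≈ 220 W/m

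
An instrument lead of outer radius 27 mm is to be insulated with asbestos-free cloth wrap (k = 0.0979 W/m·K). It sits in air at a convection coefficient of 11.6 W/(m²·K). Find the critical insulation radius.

r_cr ≈ 8.44 mm

For a cylinder r_cr = k/h = 0.0979/11.6
r_cr = 8.44 mm; since the bare radius (27 mm) is above r_cr, any added insulation will reduce heat loss.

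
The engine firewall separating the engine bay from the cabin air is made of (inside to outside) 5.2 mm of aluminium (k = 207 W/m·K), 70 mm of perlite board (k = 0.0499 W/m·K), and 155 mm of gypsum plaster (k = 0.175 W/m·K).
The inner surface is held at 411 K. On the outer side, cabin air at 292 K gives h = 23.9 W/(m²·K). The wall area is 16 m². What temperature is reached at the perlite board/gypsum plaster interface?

Using the resistance-network approach (series):
R_aluminium = L/(kA) = 0.0052/(207×16) = 1.57×10^-6 K/W
R_perlite board = L/(kA) = 0.07/(0.0499×16) = 0.08768 K/W
R_gypsum plaster = L/(kA) = 0.155/(0.175×16) = 0.05536 K/W
R_outer film = 1/(h_o·A) = 1/(23.9×16) = 0.002615 K/W
R_total = 0.1456 K/W;  Q = ΔT/R_total = 119/0.1456 = 817 W
T_interface = T_inner − Q·ΣR(inner→interface) = 411 − 817×0.08768

T ≈ 339 K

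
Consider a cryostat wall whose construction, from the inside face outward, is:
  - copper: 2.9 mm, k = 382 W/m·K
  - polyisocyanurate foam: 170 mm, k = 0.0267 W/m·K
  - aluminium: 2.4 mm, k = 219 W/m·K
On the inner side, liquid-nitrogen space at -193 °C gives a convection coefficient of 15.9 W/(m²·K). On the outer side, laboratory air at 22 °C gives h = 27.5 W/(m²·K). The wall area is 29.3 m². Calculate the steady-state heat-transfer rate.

Q ≈ 974 W

Using the resistance-network approach (series):
R_inner film = 1/(h_i·A) = 1/(15.9×29.3) = 0.002147 K/W
R_copper = L/(kA) = 0.0029/(382×29.3) = 2.591×10^-7 K/W
R_polyisocyanurate foam = L/(kA) = 0.17/(0.0267×29.3) = 0.2173 K/W
R_aluminium = L/(kA) = 0.0024/(219×29.3) = 3.74×10^-7 K/W
R_outer film = 1/(h_o·A) = 1/(27.5×29.3) = 0.001241 K/W
R_total = 0.2207 K/W
Q = ΔT / R_total = 215 / 0.2207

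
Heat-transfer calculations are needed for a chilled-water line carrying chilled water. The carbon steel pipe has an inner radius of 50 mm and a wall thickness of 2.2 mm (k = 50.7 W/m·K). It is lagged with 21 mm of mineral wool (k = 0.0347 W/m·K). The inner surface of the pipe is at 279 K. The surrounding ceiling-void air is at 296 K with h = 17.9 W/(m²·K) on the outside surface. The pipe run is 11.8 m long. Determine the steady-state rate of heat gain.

Q ≈ 120 W

For a radial system each layer contributes R = ln(r_out/r_in)/(2πkL); films add R = 1/(hA).
R_carbon steel pipe wall = ln(52.2/50)/(2π×50.7×11.8) = 1.146×10^-5 K/W
R_mineral wool = ln(73.2/52.2)/(2π×0.0347×11.8) = 0.1314 K/W
R_outer film = 1/(h_o·2πr_oL) = 1/(17.9×2π×0.0732×11.8) = 0.01029 K/W
R_total = 0.1417 K/W
Q = ΔT/R_total = 17/0.1417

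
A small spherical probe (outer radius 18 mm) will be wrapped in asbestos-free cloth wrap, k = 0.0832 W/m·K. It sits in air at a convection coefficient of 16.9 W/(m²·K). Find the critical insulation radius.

r_cr ≈ 9.85 mm

For a sphere r_cr = 2k/h = 2×0.0832/16.9
r_cr = 9.85 mm; since the bare radius (18 mm) is above r_cr, any added insulation will reduce heat loss.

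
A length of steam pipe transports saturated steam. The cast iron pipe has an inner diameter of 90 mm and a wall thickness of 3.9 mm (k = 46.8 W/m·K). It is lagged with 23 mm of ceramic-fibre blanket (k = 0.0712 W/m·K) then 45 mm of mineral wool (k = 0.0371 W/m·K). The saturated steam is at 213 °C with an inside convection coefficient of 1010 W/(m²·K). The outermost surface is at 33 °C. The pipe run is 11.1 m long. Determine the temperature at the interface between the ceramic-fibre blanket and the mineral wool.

T ≈ 160 °C

Cylindrical conduction, so R = ln(r₂/r₁)/(2πkL) per layer, in series:
R_inner film = 1/(h_i·2πr₁L) = 1/(1010×2π×0.045×11.1) = 3.155×10^-4 K/W
R_cast iron pipe wall = ln(48.9/45)/(2π×46.8×11.1) = 2.546×10^-5 K/W
R_ceramic-fibre blanket = ln(71.9/48.9)/(2π×0.0712×11.1) = 0.07763 K/W
R_mineral wool = ln(116.9/71.9)/(2π×0.0371×11.1) = 0.1878 K/W
R_total = 0.2658 K/W
Q = ΔT/R_total = 180/0.2658
Q = 677 W
T_interface = T_inner − Q·ΣR(inner→interface) = 213 − 677×0.07797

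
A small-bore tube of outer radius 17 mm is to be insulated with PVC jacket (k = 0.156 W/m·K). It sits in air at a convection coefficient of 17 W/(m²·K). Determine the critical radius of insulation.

r_cr ≈ 9.18 mm

For a cylinder r_cr = k/h = 0.156/17
r_cr = 9.18 mm; since the bare radius (17 mm) is above r_cr, any added insulation will reduce heat loss.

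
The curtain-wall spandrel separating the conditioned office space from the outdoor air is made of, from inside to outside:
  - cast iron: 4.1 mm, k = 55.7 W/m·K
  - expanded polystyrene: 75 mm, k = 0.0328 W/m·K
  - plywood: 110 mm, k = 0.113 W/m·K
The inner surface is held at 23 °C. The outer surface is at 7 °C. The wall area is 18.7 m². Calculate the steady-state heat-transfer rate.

Series thermal resistances:
R_cast iron = L/(kA) = 0.0041/(55.7×18.7) = 3.936×10^-6 K/W
R_expanded polystyrene = L/(kA) = 0.075/(0.0328×18.7) = 0.1223 K/W
R_plywood = L/(kA) = 0.11/(0.113×18.7) = 0.05206 K/W
R_total = 0.1743 K/W
Q = ΔT / R_total = 16 / 0.1743

Q ≈ 91.8 W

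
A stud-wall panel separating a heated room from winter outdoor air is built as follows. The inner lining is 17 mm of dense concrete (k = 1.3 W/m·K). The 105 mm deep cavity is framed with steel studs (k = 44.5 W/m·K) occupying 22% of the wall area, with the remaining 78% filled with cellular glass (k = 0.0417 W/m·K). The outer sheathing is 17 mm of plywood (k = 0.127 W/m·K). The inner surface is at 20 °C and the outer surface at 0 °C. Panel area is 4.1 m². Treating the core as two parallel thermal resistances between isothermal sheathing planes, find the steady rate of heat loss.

Q ≈ 520 W

Sheathing layers in series; stud and cavity paths in parallel between them.
R_inner = 0.017/(1.3×4.1) = 0.003189 K/W
R_stud  = 0.105/(44.5×0.22×4.1) = 0.002616 K/W
R_cav   = 0.105/(0.0417×0.78×4.1) = 0.7874 K/W
1/R_core = 1/R_stud + 1/R_cav → R_core = 0.002607 K/W
R_outer = 0.017/(0.127×4.1) = 0.03265 K/W
R_total = 0.03845 K/W
Q = ΔT/R_total = 20/0.03845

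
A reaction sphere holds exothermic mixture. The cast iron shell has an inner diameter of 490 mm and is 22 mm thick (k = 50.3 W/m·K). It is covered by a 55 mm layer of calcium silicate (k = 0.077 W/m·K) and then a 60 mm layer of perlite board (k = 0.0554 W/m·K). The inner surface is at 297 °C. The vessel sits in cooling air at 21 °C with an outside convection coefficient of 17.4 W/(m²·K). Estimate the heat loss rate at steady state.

Q ≈ 198 W

Radial (spherical) resistances in series:
R_cast iron shell = (1/0.245 − 1/0.267)/(4π×50.3) = 5.321×10^-4 K/W
R_calcium silicate = (1/0.267 − 1/0.322)/(4π×0.077) = 0.6611 K/W
R_perlite board = (1/0.322 − 1/0.382)/(4π×0.0554) = 0.7007 K/W
R_outer film = 1/(h·4πr_o²) = 1/(17.4×4π×0.382²) = 0.03134 K/W
R_total = 1.394 K/W
Q = ΔT/R_total = 276/1.394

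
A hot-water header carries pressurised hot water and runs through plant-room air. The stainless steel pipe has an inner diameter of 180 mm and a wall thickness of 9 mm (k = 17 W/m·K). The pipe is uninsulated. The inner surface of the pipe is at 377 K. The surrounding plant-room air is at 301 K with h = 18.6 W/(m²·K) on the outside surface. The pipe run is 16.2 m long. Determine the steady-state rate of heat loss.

Q ≈ 14100 W

Cylindrical conduction, so R = ln(r₂/r₁)/(2πkL) per layer, in series:
R_stainless steel pipe wall = ln(99/90)/(2π×17×16.2) = 5.508×10^-5 K/W
R_outer film = 1/(h_o·2πr_oL) = 1/(18.6×2π×0.099×16.2) = 0.005335 K/W
R_total = 0.00539 K/W
Q = ΔT/R_total = 76/0.00539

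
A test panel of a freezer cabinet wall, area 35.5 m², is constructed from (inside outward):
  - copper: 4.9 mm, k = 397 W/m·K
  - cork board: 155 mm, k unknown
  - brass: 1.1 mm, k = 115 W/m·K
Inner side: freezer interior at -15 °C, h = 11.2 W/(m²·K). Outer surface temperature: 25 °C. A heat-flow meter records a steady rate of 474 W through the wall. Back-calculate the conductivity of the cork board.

k ≈ 0.0533 W/(m·K)

Using the resistance-network approach (series):
R_inner film = 1/(h_i·A) = 1/(11.2×35.5) = 0.002515 K/W
R_copper = L/(kA) = 0.0049/(397×35.5) = 3.477×10^-7 K/W
R_brass = L/(kA) = 0.0011/(115×35.5) = 2.694×10^-7 K/W
Sum of known resistances R_other = 0.002516 K/W
Total R = ΔT/Q = 40/474 = 0.08439 K/W
R_cork board = R_total − R_other = 0.08187 K/W
k = L/(R·A) = 0.155/(0.08187×35.5)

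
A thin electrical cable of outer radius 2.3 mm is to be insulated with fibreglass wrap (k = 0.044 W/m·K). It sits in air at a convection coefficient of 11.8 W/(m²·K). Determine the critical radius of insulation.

r_cr ≈ 3.73 mm

For a cylinder r_cr = k/h = 0.044/11.8
r_cr = 3.73 mm; since the bare radius (2.3 mm) is below r_cr, adding a thin layer of insulation will *increase* heat loss.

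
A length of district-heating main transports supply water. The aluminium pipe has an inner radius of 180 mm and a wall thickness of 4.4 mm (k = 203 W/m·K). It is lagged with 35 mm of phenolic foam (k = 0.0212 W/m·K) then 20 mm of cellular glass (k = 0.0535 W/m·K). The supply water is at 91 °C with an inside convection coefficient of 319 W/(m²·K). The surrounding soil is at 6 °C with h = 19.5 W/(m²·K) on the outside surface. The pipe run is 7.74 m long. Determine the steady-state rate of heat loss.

Per-layer cylindrical resistances, series-summed:
R_inner film = 1/(h_i·2πr₁L) = 1/(319×2π×0.18×7.74) = 3.581×10^-4 K/W
R_aluminium pipe wall = ln(184.4/180)/(2π×203×7.74) = 2.446×10^-6 K/W
R_phenolic foam = ln(219.4/184.4)/(2π×0.0212×7.74) = 0.1686 K/W
R_cellular glass = ln(239.4/219.4)/(2π×0.0535×7.74) = 0.03353 K/W
R_outer film = 1/(h_o·2πr_oL) = 1/(19.5×2π×0.2394×7.74) = 0.004405 K/W
R_total = 0.2069 K/W
Q = ΔT/R_total = 85/0.2069

Q ≈ 411 W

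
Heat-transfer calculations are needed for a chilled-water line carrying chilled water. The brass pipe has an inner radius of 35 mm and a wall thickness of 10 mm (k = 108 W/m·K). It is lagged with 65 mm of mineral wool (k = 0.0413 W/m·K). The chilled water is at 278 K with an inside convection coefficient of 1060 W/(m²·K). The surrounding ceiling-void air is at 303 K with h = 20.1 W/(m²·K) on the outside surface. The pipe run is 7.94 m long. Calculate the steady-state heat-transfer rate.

For a radial system each layer contributes R = ln(r_out/r_in)/(2πkL); films add R = 1/(hA).
R_inner film = 1/(h_i·2πr₁L) = 1/(1060×2π×0.035×7.94) = 5.403×10^-4 K/W
R_brass pipe wall = ln(45/35)/(2π×108×7.94) = 4.664×10^-5 K/W
R_mineral wool = ln(110/45)/(2π×0.0413×7.94) = 0.4338 K/W
R_outer film = 1/(h_o·2πr_oL) = 1/(20.1×2π×0.11×7.94) = 0.009066 K/W
R_total = 0.4435 K/W
Q = ΔT/R_total = 25/0.4435

Q ≈ 56.4 W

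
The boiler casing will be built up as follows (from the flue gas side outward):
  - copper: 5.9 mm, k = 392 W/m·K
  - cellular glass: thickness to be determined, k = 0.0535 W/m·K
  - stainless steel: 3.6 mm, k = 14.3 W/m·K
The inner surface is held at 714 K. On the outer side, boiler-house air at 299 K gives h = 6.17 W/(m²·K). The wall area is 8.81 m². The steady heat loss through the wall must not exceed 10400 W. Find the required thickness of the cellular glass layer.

Model the wall as resistances in series:
R_copper = L/(kA) = 0.0059/(392×8.81) = 1.708×10^-6 K/W
R_stainless steel = L/(kA) = 0.0036/(14.3×8.81) = 2.858×10^-5 K/W
R_outer film = 1/(h_o·A) = 1/(6.17×8.81) = 0.0184 K/W
Sum of the known resistances R_other = 0.01843 K/W
Required total resistance R_tot = ΔT/Q_allow = 415/10400 = 0.0399 K/W
R_cellular glass = R_tot − R_other = 0.02148 K/W
L = R·k·A = 0.02148×0.0535×8.81

L ≈ 10.1 mm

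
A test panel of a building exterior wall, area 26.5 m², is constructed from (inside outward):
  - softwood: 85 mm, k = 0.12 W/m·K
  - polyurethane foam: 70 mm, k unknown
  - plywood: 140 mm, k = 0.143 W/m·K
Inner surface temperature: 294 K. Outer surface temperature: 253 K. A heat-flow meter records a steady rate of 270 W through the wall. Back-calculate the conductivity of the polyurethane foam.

k ≈ 0.03 W/(m·K)

Model the wall as resistances in series:
R_softwood = L/(kA) = 0.085/(0.12×26.5) = 0.02673 K/W
R_plywood = L/(kA) = 0.14/(0.143×26.5) = 0.03694 K/W
Sum of known resistances R_other = 0.06367 K/W
Total R = ΔT/Q = 41/270 = 0.1519 K/W
R_polyurethane foam = R_total − R_other = 0.08818 K/W
k = L/(R·A) = 0.07/(0.08818×26.5)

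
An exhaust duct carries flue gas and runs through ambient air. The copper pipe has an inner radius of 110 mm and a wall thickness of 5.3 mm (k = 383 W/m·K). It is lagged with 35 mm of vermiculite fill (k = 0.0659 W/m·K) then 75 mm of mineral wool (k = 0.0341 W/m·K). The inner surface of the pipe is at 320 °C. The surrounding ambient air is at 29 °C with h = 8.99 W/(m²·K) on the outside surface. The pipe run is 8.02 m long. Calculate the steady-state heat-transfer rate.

For a radial system each layer contributes R = ln(r_out/r_in)/(2πkL); films add R = 1/(hA).
R_copper pipe wall = ln(115.3/110)/(2π×383×8.02) = 2.438×10^-6 K/W
R_vermiculite fill = ln(150.3/115.3)/(2π×0.0659×8.02) = 0.07983 K/W
R_mineral wool = ln(225.3/150.3)/(2π×0.0341×8.02) = 0.2356 K/W
R_outer film = 1/(h_o·2πr_oL) = 1/(8.99×2π×0.2253×8.02) = 0.009798 K/W
R_total = 0.3252 K/W
Q = ΔT/R_total = 291/0.3252

Q ≈ 895 W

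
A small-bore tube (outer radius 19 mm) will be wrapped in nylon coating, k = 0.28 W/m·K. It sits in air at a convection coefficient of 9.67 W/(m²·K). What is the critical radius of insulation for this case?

r_cr ≈ 29 mm

For a cylinder r_cr = k/h = 0.28/9.67
r_cr = 29 mm; since the bare radius (19 mm) is below r_cr, adding a thin layer of insulation will *increase* heat loss.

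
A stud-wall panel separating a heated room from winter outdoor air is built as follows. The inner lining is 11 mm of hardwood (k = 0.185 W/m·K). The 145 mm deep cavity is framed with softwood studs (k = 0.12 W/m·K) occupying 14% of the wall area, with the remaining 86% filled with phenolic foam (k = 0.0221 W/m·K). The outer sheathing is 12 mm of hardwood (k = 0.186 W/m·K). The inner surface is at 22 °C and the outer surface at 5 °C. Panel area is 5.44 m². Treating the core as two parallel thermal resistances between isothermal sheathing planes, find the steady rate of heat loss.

Sheathing layers in series; stud and cavity paths in parallel between them.
R_inner = 0.011/(0.185×5.44) = 0.01093 K/W
R_stud  = 0.145/(0.12×0.14×5.44) = 1.587 K/W
R_cav   = 0.145/(0.0221×0.86×5.44) = 1.402 K/W
1/R_core = 1/R_stud + 1/R_cav → R_core = 0.7444 K/W
R_outer = 0.012/(0.186×5.44) = 0.01186 K/W
R_total = 0.7672 K/W
Q = ΔT/R_total = 17/0.7672

Q ≈ 22.2 W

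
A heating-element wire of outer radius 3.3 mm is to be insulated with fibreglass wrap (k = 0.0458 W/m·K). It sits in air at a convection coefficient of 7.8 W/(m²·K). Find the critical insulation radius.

r_cr ≈ 5.87 mm

For a cylinder r_cr = k/h = 0.0458/7.8
r_cr = 5.87 mm; since the bare radius (3.3 mm) is below r_cr, adding a thin layer of insulation will *increase* heat loss.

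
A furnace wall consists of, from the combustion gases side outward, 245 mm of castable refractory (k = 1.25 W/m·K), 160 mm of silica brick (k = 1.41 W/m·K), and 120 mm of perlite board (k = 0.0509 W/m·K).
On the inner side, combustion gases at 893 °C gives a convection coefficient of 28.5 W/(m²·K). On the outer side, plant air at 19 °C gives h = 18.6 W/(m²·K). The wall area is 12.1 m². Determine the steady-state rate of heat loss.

Treating each layer as a thermal resistance in series:
R_inner film = 1/(h_i·A) = 1/(28.5×12.1) = 0.0029 K/W
R_castable refractory = L/(kA) = 0.245/(1.25×12.1) = 0.0162 K/W
R_silica brick = L/(kA) = 0.16/(1.41×12.1) = 0.009378 K/W
R_perlite board = L/(kA) = 0.12/(0.0509×12.1) = 0.1948 K/W
R_outer film = 1/(h_o·A) = 1/(18.6×12.1) = 0.004443 K/W
R_total = 0.2278 K/W
Q = ΔT / R_total = 874 / 0.2278

Q ≈ 3840 W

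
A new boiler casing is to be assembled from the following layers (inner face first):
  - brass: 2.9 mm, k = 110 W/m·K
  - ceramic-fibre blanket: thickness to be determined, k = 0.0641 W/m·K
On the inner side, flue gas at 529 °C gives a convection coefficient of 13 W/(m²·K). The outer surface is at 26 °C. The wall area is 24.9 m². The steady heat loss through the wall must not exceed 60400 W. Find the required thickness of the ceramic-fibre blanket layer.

L ≈ 8.36 mm

Using the resistance-network approach (series):
R_inner film = 1/(h_i·A) = 1/(13×24.9) = 0.003089 K/W
R_brass = L/(kA) = 0.0029/(110×24.9) = 1.059×10^-6 K/W
Sum of the known resistances R_other = 0.00309 K/W
Required total resistance R_tot = ΔT/Q_allow = 503/60400 = 0.008328 K/W
R_ceramic-fibre blanket = R_tot − R_other = 0.005237 K/W
L = R·k·A = 0.005237×0.0641×24.9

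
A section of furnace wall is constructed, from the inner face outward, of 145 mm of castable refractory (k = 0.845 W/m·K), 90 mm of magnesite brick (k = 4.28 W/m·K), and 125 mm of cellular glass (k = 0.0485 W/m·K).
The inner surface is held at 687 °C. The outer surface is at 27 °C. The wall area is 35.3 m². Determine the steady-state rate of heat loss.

Q ≈ 8410 W

Series thermal resistances:
R_castable refractory = L/(kA) = 0.145/(0.845×35.3) = 0.004861 K/W
R_magnesite brick = L/(kA) = 0.09/(4.28×35.3) = 5.957×10^-4 K/W
R_cellular glass = L/(kA) = 0.125/(0.0485×35.3) = 0.07301 K/W
R_total = 0.07847 K/W
Q = ΔT / R_total = 660 / 0.07847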